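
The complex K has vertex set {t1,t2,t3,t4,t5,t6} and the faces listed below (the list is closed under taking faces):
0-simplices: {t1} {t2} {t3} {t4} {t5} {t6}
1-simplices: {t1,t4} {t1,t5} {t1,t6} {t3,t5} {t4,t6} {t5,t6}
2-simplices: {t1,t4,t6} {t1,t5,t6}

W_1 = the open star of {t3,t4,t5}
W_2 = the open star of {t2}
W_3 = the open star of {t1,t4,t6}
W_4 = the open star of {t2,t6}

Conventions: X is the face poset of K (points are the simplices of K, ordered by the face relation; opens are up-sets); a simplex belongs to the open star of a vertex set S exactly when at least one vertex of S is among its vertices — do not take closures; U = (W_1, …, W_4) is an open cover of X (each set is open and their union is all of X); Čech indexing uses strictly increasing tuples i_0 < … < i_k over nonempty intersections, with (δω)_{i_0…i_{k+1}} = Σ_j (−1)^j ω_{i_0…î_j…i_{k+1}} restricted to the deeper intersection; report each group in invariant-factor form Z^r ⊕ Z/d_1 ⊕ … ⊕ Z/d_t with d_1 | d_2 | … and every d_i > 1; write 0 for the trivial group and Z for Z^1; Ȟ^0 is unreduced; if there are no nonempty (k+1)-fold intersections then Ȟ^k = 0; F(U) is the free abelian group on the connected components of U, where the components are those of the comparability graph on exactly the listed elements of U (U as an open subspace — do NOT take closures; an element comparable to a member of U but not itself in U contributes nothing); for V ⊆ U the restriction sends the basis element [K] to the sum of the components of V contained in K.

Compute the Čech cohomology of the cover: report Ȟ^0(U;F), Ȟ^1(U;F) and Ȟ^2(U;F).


Ȟ^0 = Z^2, Ȟ^1 = 0, Ȟ^2 = 0

intersection data:
  W1={{t3},{t4},{t5},{t1,t4},{t1,t5},{t3,t5},{t4,t6},{t5,t6},{t1,t4,t6},{t1,t5,t6}} W2={{t2}} W3={{t1},{t4},{t6},{t1,t4},{t1,t5},{t1,t6},{t4,t6},{t5,t6},{t1,t4,t6},{t1,t5,t6}} W4={{t2},{t6},{t1,t6},{t4,t6},{t5,t6},{t1,t4,t6},{t1,t5,t6}}
  W13={{t4},{t1,t4},{t1,t5},{t4,t6},{t5,t6},{t1,t4,t6},{t1,t5,t6}} W14={{t4,t6},{t5,t6},{t1,t4,t6},{t1,t5,t6}} W24={{t2}} W34={{t6},{t1,t6},{t4,t6},{t5,t6},{t1,t4,t6},{t1,t5,t6}}
  W134={{t4,t6},{t5,t6},{t1,t4,t6},{t1,t5,t6}}
components per intersection:
  W1: {{t3},{t5},{t1,t5},{t3,t5},{t5,t6},{t1,t5,t6}} {{t4},{t1,t4},{t4,t6},{t1,t4,t6}}
  W2: {{t2}}
  W3: {{t1},{t4},{t6},{t1,t4},{t1,t5},{t1,t6},{t4,t6},{t5,t6},{t1,t4,t6},{t1,t5,t6}}
  W4: {{t2}} {{t6},{t1,t6},{t4,t6},{t5,t6},{t1,t4,t6},{t1,t5,t6}}
  W13: {{t4},{t1,t4},{t4,t6},{t1,t4,t6}} {{t1,t5},{t5,t6},{t1,t5,t6}}
  W14: {{t4,t6},{t1,t4,t6}} {{t5,t6},{t1,t5,t6}}
  W24: {{t2}}
  W34: {{t6},{t1,t6},{t4,t6},{t5,t6},{t1,t4,t6},{t1,t5,t6}}
  W134: {{t4,t6},{t1,t4,t6}} {{t5,t6},{t1,t5,t6}}
C dims 6,6,2; δ0: rk 4, SNF 1^4; δ1: rk 2, SNF 1^2
Ȟ^0 = (6 − 4) − 0 = 2, so Ȟ^0 ≅ Z^2
Ȟ^1 = (6 − 2) − 4 = 0, so Ȟ^1 ≅ 0
Ȟ^2 = (2 − 0) − 2 = 0, so Ȟ^2 ≅ 0


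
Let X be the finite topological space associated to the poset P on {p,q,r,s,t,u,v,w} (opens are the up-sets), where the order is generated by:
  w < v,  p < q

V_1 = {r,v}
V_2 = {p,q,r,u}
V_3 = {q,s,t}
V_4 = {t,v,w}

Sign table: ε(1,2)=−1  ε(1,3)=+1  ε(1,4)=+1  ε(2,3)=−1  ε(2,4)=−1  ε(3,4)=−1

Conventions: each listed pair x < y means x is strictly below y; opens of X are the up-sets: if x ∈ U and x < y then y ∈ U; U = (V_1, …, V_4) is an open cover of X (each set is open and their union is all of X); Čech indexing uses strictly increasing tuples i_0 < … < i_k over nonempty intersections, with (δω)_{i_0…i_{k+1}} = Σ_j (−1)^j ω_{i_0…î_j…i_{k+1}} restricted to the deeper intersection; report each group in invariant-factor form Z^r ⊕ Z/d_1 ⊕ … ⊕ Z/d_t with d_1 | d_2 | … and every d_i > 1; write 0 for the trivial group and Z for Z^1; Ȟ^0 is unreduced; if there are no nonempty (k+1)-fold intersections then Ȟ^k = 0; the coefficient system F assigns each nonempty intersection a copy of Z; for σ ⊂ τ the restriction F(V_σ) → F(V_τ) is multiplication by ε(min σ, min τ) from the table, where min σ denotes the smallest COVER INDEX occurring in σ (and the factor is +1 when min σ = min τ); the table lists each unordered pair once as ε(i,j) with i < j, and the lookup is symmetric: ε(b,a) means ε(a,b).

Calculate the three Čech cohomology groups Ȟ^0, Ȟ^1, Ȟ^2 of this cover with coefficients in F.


nerve of the cover:
  V12={r} V14={v} V23={q} V34={t}
C dims 4,4; δ0: rk 4, SNF 1^3·2
Ȟ^0 = (4 − 4) − 0 = 0, so Ȟ^0 ≅ 0
Ȟ^1 = (4 − 0) − 4 = 0 plus torsion [2], so Ȟ^1 ≅ Z/2
Ȟ^2 = (0 − 0) − 0 = 0, so Ȟ^2 ≅ 0

Ȟ^0 ≅ 0; Ȟ^1 ≅ Z/2; Ȟ^2 ≅ 0


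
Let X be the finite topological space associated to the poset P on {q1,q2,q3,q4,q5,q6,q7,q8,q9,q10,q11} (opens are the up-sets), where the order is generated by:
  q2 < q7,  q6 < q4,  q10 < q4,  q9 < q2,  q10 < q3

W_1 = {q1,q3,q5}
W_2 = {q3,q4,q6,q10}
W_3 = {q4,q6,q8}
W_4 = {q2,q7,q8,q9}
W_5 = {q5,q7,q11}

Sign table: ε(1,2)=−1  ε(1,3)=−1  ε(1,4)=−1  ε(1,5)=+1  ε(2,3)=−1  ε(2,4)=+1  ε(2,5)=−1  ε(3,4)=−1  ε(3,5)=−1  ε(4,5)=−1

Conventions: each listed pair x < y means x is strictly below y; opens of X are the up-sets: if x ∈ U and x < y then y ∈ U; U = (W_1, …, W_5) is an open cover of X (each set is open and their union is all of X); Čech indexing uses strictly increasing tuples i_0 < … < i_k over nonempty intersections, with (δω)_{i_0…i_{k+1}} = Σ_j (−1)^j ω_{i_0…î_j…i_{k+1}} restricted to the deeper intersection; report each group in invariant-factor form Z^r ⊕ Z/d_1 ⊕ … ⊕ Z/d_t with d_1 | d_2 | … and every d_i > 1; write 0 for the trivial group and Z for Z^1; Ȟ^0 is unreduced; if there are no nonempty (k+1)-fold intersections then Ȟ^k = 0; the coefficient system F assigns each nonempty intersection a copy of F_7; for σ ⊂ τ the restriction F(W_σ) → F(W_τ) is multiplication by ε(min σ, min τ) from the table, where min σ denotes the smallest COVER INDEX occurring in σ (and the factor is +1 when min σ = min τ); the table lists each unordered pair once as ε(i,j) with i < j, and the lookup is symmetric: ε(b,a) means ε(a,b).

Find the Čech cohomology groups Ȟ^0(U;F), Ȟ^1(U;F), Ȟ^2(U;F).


Ȟ^0 ≅ Z/7; Ȟ^1 ≅ Z/7; Ȟ^2 ≅ 0

nonempty intersections:
  W12={q3} W15={q5} W23={q4,q6} W34={q8} W45={q7}
C dims 5,5; δ0: rk_F7 4
Ȟ^0: (5−4)−0=1 ⇒ Z/7
Ȟ^1: (5−0)−4=1 ⇒ Z/7
Ȟ^2: (0−0)−0=0 ⇒ 0


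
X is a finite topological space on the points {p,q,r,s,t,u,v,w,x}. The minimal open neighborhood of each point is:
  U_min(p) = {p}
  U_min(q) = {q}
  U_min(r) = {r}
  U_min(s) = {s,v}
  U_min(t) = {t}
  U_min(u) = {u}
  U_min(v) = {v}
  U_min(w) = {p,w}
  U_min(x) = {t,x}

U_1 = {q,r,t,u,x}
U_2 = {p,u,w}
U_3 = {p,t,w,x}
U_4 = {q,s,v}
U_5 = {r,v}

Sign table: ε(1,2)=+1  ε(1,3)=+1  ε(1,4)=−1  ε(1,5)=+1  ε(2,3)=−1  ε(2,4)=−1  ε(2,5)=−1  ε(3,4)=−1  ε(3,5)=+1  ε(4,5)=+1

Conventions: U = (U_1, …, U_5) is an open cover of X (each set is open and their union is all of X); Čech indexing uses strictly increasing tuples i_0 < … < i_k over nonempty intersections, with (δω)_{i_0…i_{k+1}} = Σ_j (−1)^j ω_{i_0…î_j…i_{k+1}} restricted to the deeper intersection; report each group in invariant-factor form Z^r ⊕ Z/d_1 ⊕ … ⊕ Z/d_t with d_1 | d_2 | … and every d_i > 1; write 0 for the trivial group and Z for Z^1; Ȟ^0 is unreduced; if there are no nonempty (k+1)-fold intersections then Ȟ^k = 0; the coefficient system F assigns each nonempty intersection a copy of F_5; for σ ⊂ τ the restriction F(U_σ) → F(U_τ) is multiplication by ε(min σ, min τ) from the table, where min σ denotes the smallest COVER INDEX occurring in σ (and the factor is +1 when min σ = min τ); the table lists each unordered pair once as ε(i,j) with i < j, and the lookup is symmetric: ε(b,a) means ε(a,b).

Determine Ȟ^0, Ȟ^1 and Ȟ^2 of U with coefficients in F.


Ȟ^0 = 0, Ȟ^1 = Z/5 and Ȟ^2 = 0

nonempty overlaps:
  U12={u} U13={t,x} U14={q} U15={r} U23={p,w} U45={v}
C dims 5,6; δ0: rk_F5 5
degree 0: 5−5−0 = 0 → Ȟ^0 ≅ 0
degree 1: 6−0−5 = 1 → Ȟ^1 ≅ Z/5
degree 2: 0−0−0 = 0 → Ȟ^2 ≅ 0


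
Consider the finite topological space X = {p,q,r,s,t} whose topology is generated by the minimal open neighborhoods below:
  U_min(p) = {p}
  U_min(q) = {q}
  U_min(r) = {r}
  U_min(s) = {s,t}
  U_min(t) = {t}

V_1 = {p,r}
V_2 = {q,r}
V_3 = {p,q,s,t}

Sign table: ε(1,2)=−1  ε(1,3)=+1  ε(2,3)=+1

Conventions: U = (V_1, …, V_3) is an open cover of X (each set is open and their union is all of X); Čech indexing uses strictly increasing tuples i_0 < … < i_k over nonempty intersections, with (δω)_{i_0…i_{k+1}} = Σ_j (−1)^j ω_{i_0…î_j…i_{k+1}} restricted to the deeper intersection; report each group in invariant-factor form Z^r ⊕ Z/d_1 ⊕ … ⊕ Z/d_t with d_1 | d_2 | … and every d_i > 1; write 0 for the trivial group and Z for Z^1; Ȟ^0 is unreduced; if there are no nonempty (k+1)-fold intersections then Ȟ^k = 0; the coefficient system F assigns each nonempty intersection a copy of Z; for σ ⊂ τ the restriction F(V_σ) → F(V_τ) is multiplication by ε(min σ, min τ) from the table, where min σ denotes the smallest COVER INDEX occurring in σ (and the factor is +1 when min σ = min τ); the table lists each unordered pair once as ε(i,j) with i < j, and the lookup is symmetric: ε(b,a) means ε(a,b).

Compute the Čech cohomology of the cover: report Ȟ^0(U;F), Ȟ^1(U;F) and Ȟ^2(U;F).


Ȟ^0 ≅ 0, Ȟ^1 ≅ Z/2 and Ȟ^2 ≅ 0

cover nerve:
  V12={r} V13={p} V23={q}
C dims 3,3; δ0: rk 3, SNF 1^2·2
Ȟ^0: (3−3)−0=0 ⇒ 0
Ȟ^1: (3−0)−3=0 plus torsion [2] ⇒ Z/2
Ȟ^2: (0−0)−0=0 ⇒ 0


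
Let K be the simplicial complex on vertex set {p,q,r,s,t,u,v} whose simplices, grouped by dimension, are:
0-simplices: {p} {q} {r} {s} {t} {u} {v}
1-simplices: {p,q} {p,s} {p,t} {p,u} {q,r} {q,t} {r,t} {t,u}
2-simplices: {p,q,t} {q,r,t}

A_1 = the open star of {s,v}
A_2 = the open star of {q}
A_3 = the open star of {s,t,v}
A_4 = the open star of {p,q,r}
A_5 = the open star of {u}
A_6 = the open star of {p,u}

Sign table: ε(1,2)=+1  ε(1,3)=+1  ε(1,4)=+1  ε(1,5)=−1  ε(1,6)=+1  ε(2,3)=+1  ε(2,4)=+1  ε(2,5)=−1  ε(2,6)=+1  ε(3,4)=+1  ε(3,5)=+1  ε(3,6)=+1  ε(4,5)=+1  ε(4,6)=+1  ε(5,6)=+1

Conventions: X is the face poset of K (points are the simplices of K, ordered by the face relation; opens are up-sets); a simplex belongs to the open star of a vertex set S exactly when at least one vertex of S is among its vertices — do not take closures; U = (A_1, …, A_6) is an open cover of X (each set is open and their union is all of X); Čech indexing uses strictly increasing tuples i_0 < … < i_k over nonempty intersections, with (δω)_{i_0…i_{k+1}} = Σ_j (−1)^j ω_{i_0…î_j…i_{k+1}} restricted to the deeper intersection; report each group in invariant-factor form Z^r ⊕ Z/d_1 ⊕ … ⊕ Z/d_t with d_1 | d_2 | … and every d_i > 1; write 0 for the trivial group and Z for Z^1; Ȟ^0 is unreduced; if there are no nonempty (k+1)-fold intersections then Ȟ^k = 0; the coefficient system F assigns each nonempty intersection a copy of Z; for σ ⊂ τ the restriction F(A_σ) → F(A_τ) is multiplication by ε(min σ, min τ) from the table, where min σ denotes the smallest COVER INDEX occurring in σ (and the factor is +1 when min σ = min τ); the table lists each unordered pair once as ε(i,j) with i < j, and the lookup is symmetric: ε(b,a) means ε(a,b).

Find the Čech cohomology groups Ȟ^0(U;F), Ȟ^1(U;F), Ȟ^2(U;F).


cover nerve:
  A1={{s},{v},{p,s}} A2={{q},{p,q},{q,r},{q,t},{p,q,t},{q,r,t}} A3={{s},{t},{v},{p,s},{p,t},{q,t},{r,t},{t,u},{p,q,t},{q,r,t}} A4={{p},{q},{r},{p,q},{p,s},{p,t},{p,u},{q,r},{q,t},{r,t},{p,q,t},{q,r,t}} A5={{u},{p,u},{t,u}} A6={{p},{u},{p,q},{p,s},{p,t},{p,u},{t,u},{p,q,t}}
  A13={{s},{v},{p,s}} A14={{p,s}} A16={{p,s}} A23={{q,t},{p,q,t},{q,r,t}} A24={{q},{p,q},{q,r},{q,t},{p,q,t},{q,r,t}} A26={{p,q},{p,q,t}} A34={{p,s},{p,t},{q,t},{r,t},{p,q,t},{q,r,t}} A35={{t,u}} A36={{p,s},{p,t},{t,u},{p,q,t}} A45={{p,u}} A46={{p},{p,q},{p,s},{p,t},{p,u},{p,q,t}} A56={{u},{p,u},{t,u}}
  A134={{p,s}} A136={{p,s}} A146={{p,s}} A234={{q,t},{p,q,t},{q,r,t}} A236={{p,q,t}} A246={{p,q},{p,q,t}} A346={{p,s},{p,t},{p,q,t}} A356={{t,u}} A456={{p,u}}
  A1346={{p,s}} A2346={{p,q,t}}
C dims 6,12,9,2; δ0: rk 5, SNF 1^5; δ1: rk 7, SNF 1^7; δ2: rk 2, SNF 1^2
Ȟ^0: (6−5)−0=1 ⇒ Z
Ȟ^1: (12−7)−5=0 ⇒ 0
Ȟ^2: (9−2)−7=0 ⇒ 0

Ȟ^0 = Z, Ȟ^1 = 0, Ȟ^2 = 0


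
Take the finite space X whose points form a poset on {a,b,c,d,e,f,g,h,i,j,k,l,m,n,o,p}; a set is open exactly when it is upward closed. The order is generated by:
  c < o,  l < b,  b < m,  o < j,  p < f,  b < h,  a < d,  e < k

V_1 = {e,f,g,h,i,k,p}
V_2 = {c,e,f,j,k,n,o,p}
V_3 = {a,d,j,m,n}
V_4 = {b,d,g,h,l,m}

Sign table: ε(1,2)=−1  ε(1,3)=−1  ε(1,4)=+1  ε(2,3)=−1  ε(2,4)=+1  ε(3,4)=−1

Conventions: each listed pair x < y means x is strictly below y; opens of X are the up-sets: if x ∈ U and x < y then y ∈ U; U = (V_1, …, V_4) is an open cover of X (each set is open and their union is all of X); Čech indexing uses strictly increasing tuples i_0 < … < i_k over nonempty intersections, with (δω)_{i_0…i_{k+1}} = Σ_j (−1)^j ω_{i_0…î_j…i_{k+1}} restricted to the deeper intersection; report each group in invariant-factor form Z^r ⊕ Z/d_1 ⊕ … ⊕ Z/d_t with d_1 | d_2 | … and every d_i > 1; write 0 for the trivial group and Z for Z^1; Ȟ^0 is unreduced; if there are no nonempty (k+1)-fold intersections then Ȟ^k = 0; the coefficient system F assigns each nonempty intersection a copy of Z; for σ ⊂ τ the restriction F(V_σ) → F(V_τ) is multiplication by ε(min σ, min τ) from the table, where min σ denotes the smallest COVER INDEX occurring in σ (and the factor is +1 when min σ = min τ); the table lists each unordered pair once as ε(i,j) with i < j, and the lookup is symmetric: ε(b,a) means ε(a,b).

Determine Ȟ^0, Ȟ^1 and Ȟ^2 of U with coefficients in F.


Ȟ^0(U;F) ≅ 0, Ȟ^1(U;F) ≅ Z/2, Ȟ^2(U;F) ≅ 0

nonempty overlaps:
  V12={e,f,k,p} V14={g,h} V23={j,n} V34={d,m}
C dims 4,4; δ0: rk 4, SNF 1^3·2
degree 0: 4−4−0 = 0 → Ȟ^0 ≅ 0
degree 1: 4−0−4 = 0 plus torsion [2] → Ȟ^1 ≅ Z/2
degree 2: 0−0−0 = 0 → Ȟ^2 ≅ 0


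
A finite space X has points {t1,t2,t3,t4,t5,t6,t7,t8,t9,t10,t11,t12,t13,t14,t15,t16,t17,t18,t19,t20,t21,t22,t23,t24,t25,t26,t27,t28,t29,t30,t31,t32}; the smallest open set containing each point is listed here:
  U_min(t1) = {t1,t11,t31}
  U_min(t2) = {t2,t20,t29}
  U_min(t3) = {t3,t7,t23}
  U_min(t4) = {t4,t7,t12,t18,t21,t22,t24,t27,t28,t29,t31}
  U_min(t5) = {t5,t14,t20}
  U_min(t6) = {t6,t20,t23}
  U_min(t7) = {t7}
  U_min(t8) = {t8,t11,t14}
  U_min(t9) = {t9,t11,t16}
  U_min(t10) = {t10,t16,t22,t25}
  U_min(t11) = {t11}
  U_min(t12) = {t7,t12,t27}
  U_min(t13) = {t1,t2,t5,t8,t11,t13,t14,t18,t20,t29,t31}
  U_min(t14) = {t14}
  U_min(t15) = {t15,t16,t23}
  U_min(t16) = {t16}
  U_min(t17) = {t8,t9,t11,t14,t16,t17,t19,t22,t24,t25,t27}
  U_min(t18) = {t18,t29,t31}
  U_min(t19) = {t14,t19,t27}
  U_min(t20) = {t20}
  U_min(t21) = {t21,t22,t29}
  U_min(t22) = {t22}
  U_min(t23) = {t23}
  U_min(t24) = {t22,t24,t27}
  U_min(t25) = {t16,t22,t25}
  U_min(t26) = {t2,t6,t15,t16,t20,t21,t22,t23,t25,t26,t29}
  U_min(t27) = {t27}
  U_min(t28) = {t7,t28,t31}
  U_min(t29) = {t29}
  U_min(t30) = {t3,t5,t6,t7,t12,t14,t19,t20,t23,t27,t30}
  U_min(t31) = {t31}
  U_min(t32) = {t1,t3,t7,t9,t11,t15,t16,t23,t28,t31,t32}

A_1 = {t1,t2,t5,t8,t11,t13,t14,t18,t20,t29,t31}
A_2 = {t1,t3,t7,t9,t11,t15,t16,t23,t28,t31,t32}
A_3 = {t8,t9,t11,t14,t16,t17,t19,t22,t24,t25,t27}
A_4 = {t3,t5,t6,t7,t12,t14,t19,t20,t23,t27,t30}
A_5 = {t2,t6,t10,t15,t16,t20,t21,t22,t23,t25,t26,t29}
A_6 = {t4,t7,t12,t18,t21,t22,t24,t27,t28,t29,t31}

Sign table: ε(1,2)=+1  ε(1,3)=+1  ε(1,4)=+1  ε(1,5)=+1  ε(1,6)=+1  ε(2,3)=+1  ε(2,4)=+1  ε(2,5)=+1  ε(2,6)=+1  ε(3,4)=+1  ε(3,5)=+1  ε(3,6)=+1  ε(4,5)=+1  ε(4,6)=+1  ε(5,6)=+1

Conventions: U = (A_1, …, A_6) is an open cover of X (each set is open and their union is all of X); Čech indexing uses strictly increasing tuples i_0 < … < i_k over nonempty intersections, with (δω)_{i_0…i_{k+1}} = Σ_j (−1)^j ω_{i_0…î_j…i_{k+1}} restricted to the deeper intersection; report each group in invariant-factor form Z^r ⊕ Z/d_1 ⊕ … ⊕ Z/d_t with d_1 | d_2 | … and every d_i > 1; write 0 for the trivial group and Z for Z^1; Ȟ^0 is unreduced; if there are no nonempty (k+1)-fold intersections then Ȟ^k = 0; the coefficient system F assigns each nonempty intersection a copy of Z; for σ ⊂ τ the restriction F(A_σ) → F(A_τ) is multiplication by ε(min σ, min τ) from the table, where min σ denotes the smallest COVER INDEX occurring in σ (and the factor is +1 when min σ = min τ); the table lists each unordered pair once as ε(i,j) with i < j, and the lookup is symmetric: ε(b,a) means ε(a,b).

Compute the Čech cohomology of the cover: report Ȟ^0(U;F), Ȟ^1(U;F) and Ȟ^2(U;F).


Ȟ^0 = Z, Ȟ^1 = 0, Ȟ^2 = Z/2

nerve of the cover:
  A12={t1,t11,t31} A13={t8,t11,t14} A14={t5,t14,t20} A15={t2,t20,t29} A16={t18,t29,t31} A23={t9,t11,t16} A24={t3,t7,t23} A25={t15,t16,t23} A26={t7,t28,t31} A34={t14,t19,t27} A35={t16,t22,t25} A36={t22,t24,t27} A45={t6,t20,t23} A46={t7,t12,t27} A56={t21,t22,t29}
  A123={t11} A126={t31} A134={t14} A145={t20} A156={t29} A235={t16} A245={t23} A246={t7} A346={t27} A356={t22}
C dims 6,15,10; δ0: rk 5, SNF 1^5; δ1: rk 10, SNF 1^9·2
Ȟ^0 = (6 − 5) − 0 = 1, so Ȟ^0 ≅ Z
Ȟ^1 = (15 − 10) − 5 = 0, so Ȟ^1 ≅ 0
Ȟ^2 = (10 − 0) − 10 = 0 plus torsion [2], so Ȟ^2 ≅ Z/2


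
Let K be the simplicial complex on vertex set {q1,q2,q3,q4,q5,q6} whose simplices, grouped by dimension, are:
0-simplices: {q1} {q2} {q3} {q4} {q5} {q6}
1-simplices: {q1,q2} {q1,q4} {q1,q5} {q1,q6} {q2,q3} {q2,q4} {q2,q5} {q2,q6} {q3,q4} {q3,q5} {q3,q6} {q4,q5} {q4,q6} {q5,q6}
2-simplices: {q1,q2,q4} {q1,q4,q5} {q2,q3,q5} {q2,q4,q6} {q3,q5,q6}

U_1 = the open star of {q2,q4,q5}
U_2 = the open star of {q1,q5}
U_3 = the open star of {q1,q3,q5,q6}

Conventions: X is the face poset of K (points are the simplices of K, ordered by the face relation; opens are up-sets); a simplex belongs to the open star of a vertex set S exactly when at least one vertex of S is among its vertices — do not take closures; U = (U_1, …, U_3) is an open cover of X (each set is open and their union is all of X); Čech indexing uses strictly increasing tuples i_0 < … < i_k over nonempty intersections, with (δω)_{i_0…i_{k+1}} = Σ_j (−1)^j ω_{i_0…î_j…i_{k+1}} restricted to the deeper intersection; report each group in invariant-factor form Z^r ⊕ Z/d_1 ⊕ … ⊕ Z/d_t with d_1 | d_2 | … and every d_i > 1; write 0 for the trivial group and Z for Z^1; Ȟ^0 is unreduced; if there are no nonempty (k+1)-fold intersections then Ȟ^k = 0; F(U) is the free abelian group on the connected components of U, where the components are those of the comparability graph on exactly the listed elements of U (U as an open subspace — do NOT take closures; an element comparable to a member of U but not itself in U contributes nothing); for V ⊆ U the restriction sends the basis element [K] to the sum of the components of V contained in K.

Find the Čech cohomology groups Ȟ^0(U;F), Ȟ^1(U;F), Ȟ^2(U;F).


nerve simplices:
  U1={{q2},{q4},{q5},{q1,q2},{q1,q4},{q1,q5},{q2,q3},{q2,q4},{q2,q5},{q2,q6},{q3,q4},{q3,q5},{q4,q5},{q4,q6},{q5,q6},{q1,q2,q4},{q1,q4,q5},{q2,q3,q5},{q2,q4,q6},{q3,q5,q6}} U2={{q1},{q5},{q1,q2},{q1,q4},{q1,q5},{q1,q6},{q2,q5},{q3,q5},{q4,q5},{q5,q6},{q1,q2,q4},{q1,q4,q5},{q2,q3,q5},{q3,q5,q6}} U3={{q1},{q3},{q5},{q6},{q1,q2},{q1,q4},{q1,q5},{q1,q6},{q2,q3},{q2,q5},{q2,q6},{q3,q4},{q3,q5},{q3,q6},{q4,q5},{q4,q6},{q5,q6},{q1,q2,q4},{q1,q4,q5},{q2,q3,q5},{q2,q4,q6},{q3,q5,q6}}
  U12={{q5},{q1,q2},{q1,q4},{q1,q5},{q2,q5},{q3,q5},{q4,q5},{q5,q6},{q1,q2,q4},{q1,q4,q5},{q2,q3,q5},{q3,q5,q6}} U13={{q5},{q1,q2},{q1,q4},{q1,q5},{q2,q3},{q2,q5},{q2,q6},{q3,q4},{q3,q5},{q4,q5},{q4,q6},{q5,q6},{q1,q2,q4},{q1,q4,q5},{q2,q3,q5},{q2,q4,q6},{q3,q5,q6}} U23={{q1},{q5},{q1,q2},{q1,q4},{q1,q5},{q1,q6},{q2,q5},{q3,q5},{q4,q5},{q5,q6},{q1,q2,q4},{q1,q4,q5},{q2,q3,q5},{q3,q5,q6}}
  U123={{q5},{q1,q2},{q1,q4},{q1,q5},{q2,q5},{q3,q5},{q4,q5},{q5,q6},{q1,q2,q4},{q1,q4,q5},{q2,q3,q5},{q3,q5,q6}}
components per intersection:
  U1: {{q2},{q4},{q5},{q1,q2},{q1,q4},{q1,q5},{q2,q3},{q2,q4},{q2,q5},{q2,q6},{q3,q4},{q3,q5},{q4,q5},{q4,q6},{q5,q6},{q1,q2,q4},{q1,q4,q5},{q2,q3,q5},{q2,q4,q6},{q3,q5,q6}}
  U2: {{q1},{q5},{q1,q2},{q1,q4},{q1,q5},{q1,q6},{q2,q5},{q3,q5},{q4,q5},{q5,q6},{q1,q2,q4},{q1,q4,q5},{q2,q3,q5},{q3,q5,q6}}
  U3: {{q1},{q3},{q5},{q6},{q1,q2},{q1,q4},{q1,q5},{q1,q6},{q2,q3},{q2,q5},{q2,q6},{q3,q4},{q3,q5},{q3,q6},{q4,q5},{q4,q6},{q5,q6},{q1,q2,q4},{q1,q4,q5},{q2,q3,q5},{q2,q4,q6},{q3,q5,q6}}
  U12: {{q5},{q1,q2},{q1,q4},{q1,q5},{q2,q5},{q3,q5},{q4,q5},{q5,q6},{q1,q2,q4},{q1,q4,q5},{q2,q3,q5},{q3,q5,q6}}
  U13: {{q5},{q1,q2},{q1,q4},{q1,q5},{q2,q3},{q2,q5},{q3,q5},{q4,q5},{q5,q6},{q1,q2,q4},{q1,q4,q5},{q2,q3,q5},{q3,q5,q6}} {{q2,q6},{q4,q6},{q2,q4,q6}} {{q3,q4}}
  U23: {{q1},{q5},{q1,q2},{q1,q4},{q1,q5},{q1,q6},{q2,q5},{q3,q5},{q4,q5},{q5,q6},{q1,q2,q4},{q1,q4,q5},{q2,q3,q5},{q3,q5,q6}}
  U123: {{q5},{q1,q2},{q1,q4},{q1,q5},{q2,q5},{q3,q5},{q4,q5},{q5,q6},{q1,q2,q4},{q1,q4,q5},{q2,q3,q5},{q3,q5,q6}}
C dims 3,5,1; δ0: rk 2, SNF 1^2; δ1: rk 1, SNF 1^1
degree 0: 3−2−0 = 1 → Ȟ^0 ≅ Z
degree 1: 5−1−2 = 2 → Ȟ^1 ≅ Z^2
degree 2: 1−0−1 = 0 → Ȟ^2 ≅ 0

Ȟ^0 ≅ Z, Ȟ^1 ≅ Z^2 and Ȟ^2 ≅ 0


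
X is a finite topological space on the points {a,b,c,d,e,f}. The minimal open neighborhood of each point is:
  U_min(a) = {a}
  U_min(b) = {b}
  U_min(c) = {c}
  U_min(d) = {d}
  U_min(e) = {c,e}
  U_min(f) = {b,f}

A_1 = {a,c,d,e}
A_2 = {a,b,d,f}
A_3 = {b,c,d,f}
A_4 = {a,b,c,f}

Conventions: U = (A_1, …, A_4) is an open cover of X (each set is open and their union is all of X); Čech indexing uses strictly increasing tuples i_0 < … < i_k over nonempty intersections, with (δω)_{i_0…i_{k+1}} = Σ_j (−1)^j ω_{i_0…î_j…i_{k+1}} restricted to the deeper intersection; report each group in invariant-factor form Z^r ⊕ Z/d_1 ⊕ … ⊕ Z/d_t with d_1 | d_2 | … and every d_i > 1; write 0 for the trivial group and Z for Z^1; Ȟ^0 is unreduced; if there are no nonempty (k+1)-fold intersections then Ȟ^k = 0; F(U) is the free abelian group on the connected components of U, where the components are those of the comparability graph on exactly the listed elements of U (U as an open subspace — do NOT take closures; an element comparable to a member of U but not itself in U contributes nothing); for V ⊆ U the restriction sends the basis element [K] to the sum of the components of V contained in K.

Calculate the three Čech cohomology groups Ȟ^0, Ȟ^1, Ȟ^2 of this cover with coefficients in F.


nonempty overlaps:
  A12={a,d} A13={c,d} A14={a,c} A23={b,d,f} A24={a,b,f} A34={b,c,f}
  A123={d} A124={a} A134={c} A234={b,f}
components per intersection:
  A1: {a} {c,e} {d}
  A2: {a} {b,f} {d}
  A3: {b,f} {c} {d}
  A4: {a} {b,f} {c}
  A12: {a} {d}
  A13: {c} {d}
  A14: {a} {c}
  A23: {b,f} {d}
  A24: {a} {b,f}
  A34: {b,f} {c}
  A123: {d}
  A124: {a}
  A134: {c}
  A234: {b,f}
C dims 12,12,4; δ0: rk 8, SNF 1^8; δ1: rk 4, SNF 1^4
degree 0: 12−8−0 = 4 → Ȟ^0 ≅ Z^4
degree 1: 12−4−8 = 0 → Ȟ^1 ≅ 0
degree 2: 4−0−4 = 0 → Ȟ^2 ≅ 0

Ȟ^0(U;F) ≅ Z^4, Ȟ^1(U;F) ≅ 0, Ȟ^2(U;F) ≅ 0


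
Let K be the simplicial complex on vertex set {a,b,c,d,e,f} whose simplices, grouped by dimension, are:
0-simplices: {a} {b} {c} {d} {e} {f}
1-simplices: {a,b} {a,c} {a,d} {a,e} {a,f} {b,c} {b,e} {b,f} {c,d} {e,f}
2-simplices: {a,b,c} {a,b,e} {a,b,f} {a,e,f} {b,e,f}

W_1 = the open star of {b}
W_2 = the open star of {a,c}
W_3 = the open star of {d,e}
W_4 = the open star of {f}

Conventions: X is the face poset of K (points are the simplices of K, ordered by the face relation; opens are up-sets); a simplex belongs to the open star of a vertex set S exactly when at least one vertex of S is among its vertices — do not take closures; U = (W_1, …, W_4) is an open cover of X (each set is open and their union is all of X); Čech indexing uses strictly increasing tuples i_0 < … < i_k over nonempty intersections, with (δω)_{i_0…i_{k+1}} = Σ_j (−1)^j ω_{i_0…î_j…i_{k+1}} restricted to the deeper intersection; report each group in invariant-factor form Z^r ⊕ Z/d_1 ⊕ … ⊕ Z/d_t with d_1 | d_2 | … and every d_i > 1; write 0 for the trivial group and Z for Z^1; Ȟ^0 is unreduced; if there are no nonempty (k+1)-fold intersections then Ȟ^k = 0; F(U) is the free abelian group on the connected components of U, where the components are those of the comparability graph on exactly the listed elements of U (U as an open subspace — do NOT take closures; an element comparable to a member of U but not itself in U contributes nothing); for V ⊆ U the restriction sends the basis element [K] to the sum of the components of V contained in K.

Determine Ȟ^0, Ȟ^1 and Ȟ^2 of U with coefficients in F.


nerve of the cover:
  W1={{b},{a,b},{b,c},{b,e},{b,f},{a,b,c},{a,b,e},{a,b,f},{b,e,f}} W2={{a},{c},{a,b},{a,c},{a,d},{a,e},{a,f},{b,c},{c,d},{a,b,c},{a,b,e},{a,b,f},{a,e,f}} W3={{d},{e},{a,d},{a,e},{b,e},{c,d},{e,f},{a,b,e},{a,e,f},{b,e,f}} W4={{f},{a,f},{b,f},{e,f},{a,b,f},{a,e,f},{b,e,f}}
  W12={{a,b},{b,c},{a,b,c},{a,b,e},{a,b,f}} W13={{b,e},{a,b,e},{b,e,f}} W14={{b,f},{a,b,f},{b,e,f}} W23={{a,d},{a,e},{c,d},{a,b,e},{a,e,f}} W24={{a,f},{a,b,f},{a,e,f}} W34={{e,f},{a,e,f},{b,e,f}}
  W123={{a,b,e}} W124={{a,b,f}} W134={{b,e,f}} W234={{a,e,f}}
components per intersection:
  W1: {{b},{a,b},{b,c},{b,e},{b,f},{a,b,c},{a,b,e},{a,b,f},{b,e,f}}
  W2: {{a},{c},{a,b},{a,c},{a,d},{a,e},{a,f},{b,c},{c,d},{a,b,c},{a,b,e},{a,b,f},{a,e,f}}
  W3: {{d},{a,d},{c,d}} {{e},{a,e},{b,e},{e,f},{a,b,e},{a,e,f},{b,e,f}}
  W4: {{f},{a,f},{b,f},{e,f},{a,b,f},{a,e,f},{b,e,f}}
  W12: {{a,b},{b,c},{a,b,c},{a,b,e},{a,b,f}}
  W13: {{b,e},{a,b,e},{b,e,f}}
  W14: {{b,f},{a,b,f},{b,e,f}}
  W23: {{a,d}} {{a,e},{a,b,e},{a,e,f}} {{c,d}}
  W24: {{a,f},{a,b,f},{a,e,f}}
  W34: {{e,f},{a,e,f},{b,e,f}}
  W123: {{a,b,e}}
  W124: {{a,b,f}}
  W134: {{b,e,f}}
  W234: {{a,e,f}}
C dims 5,8,4; δ0: rk 4, SNF 1^4; δ1: rk 3, SNF 1^3
Ȟ^0 = (5 − 4) − 0 = 1, so Ȟ^0 ≅ Z
Ȟ^1 = (8 − 3) − 4 = 1, so Ȟ^1 ≅ Z
Ȟ^2 = (4 − 0) − 3 = 1, so Ȟ^2 ≅ Z

Ȟ^0 = Z,  Ȟ^1 = Z,  Ȟ^2 = Z


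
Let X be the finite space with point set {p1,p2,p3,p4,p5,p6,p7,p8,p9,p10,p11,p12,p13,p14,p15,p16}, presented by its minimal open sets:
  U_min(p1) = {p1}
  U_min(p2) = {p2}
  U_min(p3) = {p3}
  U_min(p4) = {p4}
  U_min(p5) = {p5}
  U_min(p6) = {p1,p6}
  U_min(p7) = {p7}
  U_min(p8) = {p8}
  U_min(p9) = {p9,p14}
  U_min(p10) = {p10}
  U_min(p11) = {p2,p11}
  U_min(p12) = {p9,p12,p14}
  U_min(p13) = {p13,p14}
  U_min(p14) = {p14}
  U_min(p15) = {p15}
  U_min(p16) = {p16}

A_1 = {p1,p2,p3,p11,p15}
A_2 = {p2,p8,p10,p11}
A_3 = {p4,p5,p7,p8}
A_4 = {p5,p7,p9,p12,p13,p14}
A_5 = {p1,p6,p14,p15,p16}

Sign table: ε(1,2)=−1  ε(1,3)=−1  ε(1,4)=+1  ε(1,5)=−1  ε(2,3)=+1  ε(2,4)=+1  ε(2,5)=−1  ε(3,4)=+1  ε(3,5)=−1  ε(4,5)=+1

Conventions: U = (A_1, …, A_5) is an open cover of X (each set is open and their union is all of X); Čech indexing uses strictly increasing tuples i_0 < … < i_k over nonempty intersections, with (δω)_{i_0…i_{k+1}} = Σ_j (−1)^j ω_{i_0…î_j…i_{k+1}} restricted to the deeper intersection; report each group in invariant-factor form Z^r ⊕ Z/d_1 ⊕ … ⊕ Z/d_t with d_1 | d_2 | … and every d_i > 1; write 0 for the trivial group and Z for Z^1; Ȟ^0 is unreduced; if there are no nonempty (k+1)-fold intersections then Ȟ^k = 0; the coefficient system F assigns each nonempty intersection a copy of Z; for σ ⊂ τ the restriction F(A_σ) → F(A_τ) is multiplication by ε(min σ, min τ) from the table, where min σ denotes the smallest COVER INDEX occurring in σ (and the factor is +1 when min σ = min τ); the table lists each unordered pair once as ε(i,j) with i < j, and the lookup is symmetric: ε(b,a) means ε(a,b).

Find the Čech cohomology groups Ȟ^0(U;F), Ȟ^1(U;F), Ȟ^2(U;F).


Ȟ^0 ≅ Z,  Ȟ^1 ≅ Z,  Ȟ^2 ≅ 0

nerve simplices:
  A12={p2,p11} A15={p1,p15} A23={p8} A34={p5,p7} A45={p14}
C dims 5,5; δ0: rk 4, SNF 1^4
degree 0: 5−4−0 = 1 → Ȟ^0 ≅ Z
degree 1: 5−0−4 = 1 → Ȟ^1 ≅ Z
degree 2: 0−0−0 = 0 → Ȟ^2 ≅ 0


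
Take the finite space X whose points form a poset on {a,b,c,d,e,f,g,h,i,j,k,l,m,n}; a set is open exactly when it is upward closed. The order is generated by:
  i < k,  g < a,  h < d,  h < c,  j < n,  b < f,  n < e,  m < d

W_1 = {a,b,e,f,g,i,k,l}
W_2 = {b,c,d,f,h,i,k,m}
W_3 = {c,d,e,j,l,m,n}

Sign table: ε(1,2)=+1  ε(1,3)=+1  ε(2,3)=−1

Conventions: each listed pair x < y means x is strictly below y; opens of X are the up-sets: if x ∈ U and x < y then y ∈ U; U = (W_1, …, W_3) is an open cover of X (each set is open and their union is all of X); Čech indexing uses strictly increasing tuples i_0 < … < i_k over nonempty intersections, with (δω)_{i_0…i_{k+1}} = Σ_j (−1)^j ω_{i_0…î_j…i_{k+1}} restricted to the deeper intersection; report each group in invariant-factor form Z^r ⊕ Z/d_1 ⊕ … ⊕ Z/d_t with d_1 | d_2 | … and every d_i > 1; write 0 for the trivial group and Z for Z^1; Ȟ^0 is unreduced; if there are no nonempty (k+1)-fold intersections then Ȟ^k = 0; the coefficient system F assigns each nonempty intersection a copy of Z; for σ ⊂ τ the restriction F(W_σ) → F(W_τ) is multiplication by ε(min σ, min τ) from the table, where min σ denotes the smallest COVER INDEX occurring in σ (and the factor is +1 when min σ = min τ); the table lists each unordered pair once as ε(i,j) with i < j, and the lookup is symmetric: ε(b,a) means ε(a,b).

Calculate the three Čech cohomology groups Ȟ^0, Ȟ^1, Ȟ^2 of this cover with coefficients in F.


cover nerve:
  W12={b,f,i,k} W13={e,l} W23={c,d,m}
C dims 3,3; δ0: rk 3, SNF 1^2·2
Ȟ^0: (3−3)−0=0 ⇒ 0
Ȟ^1: (3−0)−3=0 plus torsion [2] ⇒ Z/2
Ȟ^2: (0−0)−0=0 ⇒ 0

Ȟ^0 = 0, Ȟ^1 = Z/2 and Ȟ^2 = 0


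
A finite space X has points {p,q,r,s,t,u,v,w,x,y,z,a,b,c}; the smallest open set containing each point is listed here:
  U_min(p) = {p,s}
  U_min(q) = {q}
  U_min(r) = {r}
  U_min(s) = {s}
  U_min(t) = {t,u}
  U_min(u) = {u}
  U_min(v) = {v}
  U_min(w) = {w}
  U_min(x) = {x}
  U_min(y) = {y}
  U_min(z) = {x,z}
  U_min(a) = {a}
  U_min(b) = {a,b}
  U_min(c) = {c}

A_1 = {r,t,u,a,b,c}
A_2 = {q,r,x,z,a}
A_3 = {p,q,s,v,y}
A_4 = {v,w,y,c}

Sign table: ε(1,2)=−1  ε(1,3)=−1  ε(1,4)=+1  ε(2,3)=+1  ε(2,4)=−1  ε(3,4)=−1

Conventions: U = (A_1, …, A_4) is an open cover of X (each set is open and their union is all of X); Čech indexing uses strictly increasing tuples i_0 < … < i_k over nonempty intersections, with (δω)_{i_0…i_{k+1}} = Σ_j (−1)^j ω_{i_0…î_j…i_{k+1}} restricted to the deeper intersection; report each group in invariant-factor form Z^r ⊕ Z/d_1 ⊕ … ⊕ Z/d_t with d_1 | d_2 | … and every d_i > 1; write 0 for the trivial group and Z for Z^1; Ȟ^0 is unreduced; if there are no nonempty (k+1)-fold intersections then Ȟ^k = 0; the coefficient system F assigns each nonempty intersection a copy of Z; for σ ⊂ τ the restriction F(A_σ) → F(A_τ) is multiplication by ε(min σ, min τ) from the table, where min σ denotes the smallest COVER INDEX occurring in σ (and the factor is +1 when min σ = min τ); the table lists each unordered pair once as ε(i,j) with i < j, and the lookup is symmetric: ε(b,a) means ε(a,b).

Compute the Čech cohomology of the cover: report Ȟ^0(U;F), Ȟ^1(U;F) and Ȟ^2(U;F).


nerve of the cover:
  A12={r,a} A14={c} A23={q} A34={v,y}
C dims 4,4; δ0: rk 3, SNF 1^3
Ȟ^0 = (4 − 3) − 0 = 1, so Ȟ^0 ≅ Z
Ȟ^1 = (4 − 0) − 3 = 1, so Ȟ^1 ≅ Z
Ȟ^2 = (0 − 0) − 0 = 0, so Ȟ^2 ≅ 0

Ȟ^0 = Z; Ȟ^1 = Z; Ȟ^2 = 0


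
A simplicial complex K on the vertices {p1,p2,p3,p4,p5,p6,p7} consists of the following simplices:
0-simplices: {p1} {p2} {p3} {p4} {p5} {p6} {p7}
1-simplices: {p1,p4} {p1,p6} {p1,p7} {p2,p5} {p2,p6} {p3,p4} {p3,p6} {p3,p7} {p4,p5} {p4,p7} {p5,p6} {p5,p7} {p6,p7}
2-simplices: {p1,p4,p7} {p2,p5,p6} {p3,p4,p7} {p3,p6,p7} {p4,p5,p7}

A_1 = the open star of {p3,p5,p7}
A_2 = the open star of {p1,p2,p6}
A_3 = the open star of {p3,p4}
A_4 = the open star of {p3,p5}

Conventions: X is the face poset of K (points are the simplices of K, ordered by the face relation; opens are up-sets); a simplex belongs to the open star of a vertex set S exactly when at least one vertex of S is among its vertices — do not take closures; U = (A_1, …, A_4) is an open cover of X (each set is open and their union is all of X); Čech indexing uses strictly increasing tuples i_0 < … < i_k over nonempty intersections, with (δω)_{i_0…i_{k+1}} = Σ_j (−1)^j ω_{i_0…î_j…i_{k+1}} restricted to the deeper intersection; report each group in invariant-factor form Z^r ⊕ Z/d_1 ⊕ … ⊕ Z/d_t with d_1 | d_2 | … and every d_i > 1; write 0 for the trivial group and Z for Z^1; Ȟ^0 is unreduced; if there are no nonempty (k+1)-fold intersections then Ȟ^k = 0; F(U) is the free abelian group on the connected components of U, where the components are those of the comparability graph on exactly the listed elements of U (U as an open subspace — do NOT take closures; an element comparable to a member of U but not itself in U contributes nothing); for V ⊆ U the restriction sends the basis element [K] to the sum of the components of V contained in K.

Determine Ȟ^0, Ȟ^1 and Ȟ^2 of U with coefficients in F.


intersection data:
  A1={{p3},{p5},{p7},{p1,p7},{p2,p5},{p3,p4},{p3,p6},{p3,p7},{p4,p5},{p4,p7},{p5,p6},{p5,p7},{p6,p7},{p1,p4,p7},{p2,p5,p6},{p3,p4,p7},{p3,p6,p7},{p4,p5,p7}} A2={{p1},{p2},{p6},{p1,p4},{p1,p6},{p1,p7},{p2,p5},{p2,p6},{p3,p6},{p5,p6},{p6,p7},{p1,p4,p7},{p2,p5,p6},{p3,p6,p7}} A3={{p3},{p4},{p1,p4},{p3,p4},{p3,p6},{p3,p7},{p4,p5},{p4,p7},{p1,p4,p7},{p3,p4,p7},{p3,p6,p7},{p4,p5,p7}} A4={{p3},{p5},{p2,p5},{p3,p4},{p3,p6},{p3,p7},{p4,p5},{p5,p6},{p5,p7},{p2,p5,p6},{p3,p4,p7},{p3,p6,p7},{p4,p5,p7}}
  A12={{p1,p7},{p2,p5},{p3,p6},{p5,p6},{p6,p7},{p1,p4,p7},{p2,p5,p6},{p3,p6,p7}} A13={{p3},{p3,p4},{p3,p6},{p3,p7},{p4,p5},{p4,p7},{p1,p4,p7},{p3,p4,p7},{p3,p6,p7},{p4,p5,p7}} A14={{p3},{p5},{p2,p5},{p3,p4},{p3,p6},{p3,p7},{p4,p5},{p5,p6},{p5,p7},{p2,p5,p6},{p3,p4,p7},{p3,p6,p7},{p4,p5,p7}} A23={{p1,p4},{p3,p6},{p1,p4,p7},{p3,p6,p7}} A24={{p2,p5},{p3,p6},{p5,p6},{p2,p5,p6},{p3,p6,p7}} A34={{p3},{p3,p4},{p3,p6},{p3,p7},{p4,p5},{p3,p4,p7},{p3,p6,p7},{p4,p5,p7}}
  A123={{p3,p6},{p1,p4,p7},{p3,p6,p7}} A124={{p2,p5},{p3,p6},{p5,p6},{p2,p5,p6},{p3,p6,p7}} A134={{p3},{p3,p4},{p3,p6},{p3,p7},{p4,p5},{p3,p4,p7},{p3,p6,p7},{p4,p5,p7}} A234={{p3,p6},{p3,p6,p7}}
  A1234={{p3,p6},{p3,p6,p7}}
components per intersection:
  A1: {{p3},{p5},{p7},{p1,p7},{p2,p5},{p3,p4},{p3,p6},{p3,p7},{p4,p5},{p4,p7},{p5,p6},{p5,p7},{p6,p7},{p1,p4,p7},{p2,p5,p6},{p3,p4,p7},{p3,p6,p7},{p4,p5,p7}}
  A2: {{p1},{p2},{p6},{p1,p4},{p1,p6},{p1,p7},{p2,p5},{p2,p6},{p3,p6},{p5,p6},{p6,p7},{p1,p4,p7},{p2,p5,p6},{p3,p6,p7}}
  A3: {{p3},{p4},{p1,p4},{p3,p4},{p3,p6},{p3,p7},{p4,p5},{p4,p7},{p1,p4,p7},{p3,p4,p7},{p3,p6,p7},{p4,p5,p7}}
  A4: {{p3},{p3,p4},{p3,p6},{p3,p7},{p3,p4,p7},{p3,p6,p7}} {{p5},{p2,p5},{p4,p5},{p5,p6},{p5,p7},{p2,p5,p6},{p4,p5,p7}}
  A12: {{p1,p7},{p1,p4,p7}} {{p2,p5},{p5,p6},{p2,p5,p6}} {{p3,p6},{p6,p7},{p3,p6,p7}}
  A13: {{p3},{p3,p4},{p3,p6},{p3,p7},{p4,p5},{p4,p7},{p1,p4,p7},{p3,p4,p7},{p3,p6,p7},{p4,p5,p7}}
  A14: {{p3},{p3,p4},{p3,p6},{p3,p7},{p3,p4,p7},{p3,p6,p7}} {{p5},{p2,p5},{p4,p5},{p5,p6},{p5,p7},{p2,p5,p6},{p4,p5,p7}}
  A23: {{p1,p4},{p1,p4,p7}} {{p3,p6},{p3,p6,p7}}
  A24: {{p2,p5},{p5,p6},{p2,p5,p6}} {{p3,p6},{p3,p6,p7}}
  A34: {{p3},{p3,p4},{p3,p6},{p3,p7},{p3,p4,p7},{p3,p6,p7}} {{p4,p5},{p4,p5,p7}}
  A123: {{p3,p6},{p3,p6,p7}} {{p1,p4,p7}}
  A124: {{p2,p5},{p5,p6},{p2,p5,p6}} {{p3,p6},{p3,p6,p7}}
  A134: {{p3},{p3,p4},{p3,p6},{p3,p7},{p3,p4,p7},{p3,p6,p7}} {{p4,p5},{p4,p5,p7}}
  A234: {{p3,p6},{p3,p6,p7}}
  A1234: {{p3,p6},{p3,p6,p7}}
C dims 5,12,7,1; δ0: rk 4, SNF 1^4; δ1: rk 6, SNF 1^6; δ2: rk 1, SNF 1^1
Ȟ^0 = (5 − 4) − 0 = 1, so Ȟ^0 ≅ Z
Ȟ^1 = (12 − 6) − 4 = 2, so Ȟ^1 ≅ Z^2
Ȟ^2 = (7 − 1) − 6 = 0, so Ȟ^2 ≅ 0

Ȟ^0 ≅ Z; Ȟ^1 ≅ Z^2; Ȟ^2 ≅ 0


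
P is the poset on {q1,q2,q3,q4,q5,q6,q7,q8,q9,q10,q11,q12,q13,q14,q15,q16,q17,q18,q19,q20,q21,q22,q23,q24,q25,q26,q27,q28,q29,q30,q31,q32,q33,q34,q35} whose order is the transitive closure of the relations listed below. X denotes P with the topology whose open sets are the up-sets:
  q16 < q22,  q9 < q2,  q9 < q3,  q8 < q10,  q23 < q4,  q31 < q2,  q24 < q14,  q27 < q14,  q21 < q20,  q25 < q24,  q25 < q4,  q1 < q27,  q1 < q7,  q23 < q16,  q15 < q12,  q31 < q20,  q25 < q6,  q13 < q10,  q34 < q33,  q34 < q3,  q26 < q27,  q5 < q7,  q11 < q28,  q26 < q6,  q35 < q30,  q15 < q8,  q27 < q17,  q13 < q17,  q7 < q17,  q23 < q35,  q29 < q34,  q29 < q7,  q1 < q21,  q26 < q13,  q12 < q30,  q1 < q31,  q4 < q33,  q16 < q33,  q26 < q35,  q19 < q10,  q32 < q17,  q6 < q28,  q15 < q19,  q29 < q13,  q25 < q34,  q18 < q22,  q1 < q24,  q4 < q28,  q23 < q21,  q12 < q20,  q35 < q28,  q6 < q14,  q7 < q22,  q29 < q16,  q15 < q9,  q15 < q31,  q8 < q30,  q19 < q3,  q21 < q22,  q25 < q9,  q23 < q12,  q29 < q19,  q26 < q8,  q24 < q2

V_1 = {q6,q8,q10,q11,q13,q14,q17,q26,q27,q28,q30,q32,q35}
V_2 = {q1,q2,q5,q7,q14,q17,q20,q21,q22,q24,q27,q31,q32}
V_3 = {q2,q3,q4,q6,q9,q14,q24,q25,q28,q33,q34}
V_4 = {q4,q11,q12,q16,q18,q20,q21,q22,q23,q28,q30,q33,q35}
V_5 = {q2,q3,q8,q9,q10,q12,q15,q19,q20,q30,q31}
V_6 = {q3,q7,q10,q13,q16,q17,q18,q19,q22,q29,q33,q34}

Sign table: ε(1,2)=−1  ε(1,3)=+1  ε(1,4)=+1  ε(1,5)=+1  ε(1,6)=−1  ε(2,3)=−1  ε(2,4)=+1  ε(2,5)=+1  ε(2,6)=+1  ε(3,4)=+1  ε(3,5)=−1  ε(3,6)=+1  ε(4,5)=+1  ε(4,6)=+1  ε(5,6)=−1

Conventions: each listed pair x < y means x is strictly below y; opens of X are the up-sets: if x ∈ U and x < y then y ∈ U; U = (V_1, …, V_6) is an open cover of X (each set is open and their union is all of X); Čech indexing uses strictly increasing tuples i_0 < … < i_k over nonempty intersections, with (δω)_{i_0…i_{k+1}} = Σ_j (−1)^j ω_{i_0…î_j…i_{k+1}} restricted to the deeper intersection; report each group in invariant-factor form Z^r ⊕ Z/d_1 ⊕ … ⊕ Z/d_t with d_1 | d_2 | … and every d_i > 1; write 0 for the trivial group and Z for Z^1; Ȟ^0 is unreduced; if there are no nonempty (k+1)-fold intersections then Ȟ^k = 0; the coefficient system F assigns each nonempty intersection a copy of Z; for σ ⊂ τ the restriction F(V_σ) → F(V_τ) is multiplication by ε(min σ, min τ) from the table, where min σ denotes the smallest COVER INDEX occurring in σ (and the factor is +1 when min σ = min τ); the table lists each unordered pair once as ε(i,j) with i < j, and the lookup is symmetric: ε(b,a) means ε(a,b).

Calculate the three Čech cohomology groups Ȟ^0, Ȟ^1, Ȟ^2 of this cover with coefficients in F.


nerve simplices:
  V12={q14,q17,q27,q32} V13={q6,q14,q28} V14={q11,q28,q30,q35} V15={q8,q10,q30} V16={q10,q13,q17} V23={q2,q14,q24} V24={q20,q21,q22} V25={q2,q20,q31} V26={q7,q17,q22} V34={q4,q28,q33} V35={q2,q3,q9} V36={q3,q33,q34} V45={q12,q20,q30} V46={q16,q18,q22,q33} V56={q3,q10,q19}
  V123={q14} V126={q17} V134={q28} V145={q30} V156={q10} V235={q2} V245={q20} V246={q22} V346={q33} V356={q3}
C dims 6,15,10; δ0: rk 6, SNF 1^5·2; δ1: rk 9, SNF 1^9
degree 0: 6−6−0 = 0 → Ȟ^0 ≅ 0
degree 1: 15−9−6 = 0 plus torsion [2] → Ȟ^1 ≅ Z/2
degree 2: 10−0−9 = 1 → Ȟ^2 ≅ Z

Ȟ^0(U;F) ≅ 0, Ȟ^1(U;F) ≅ Z/2 and Ȟ^2(U;F) ≅ Z


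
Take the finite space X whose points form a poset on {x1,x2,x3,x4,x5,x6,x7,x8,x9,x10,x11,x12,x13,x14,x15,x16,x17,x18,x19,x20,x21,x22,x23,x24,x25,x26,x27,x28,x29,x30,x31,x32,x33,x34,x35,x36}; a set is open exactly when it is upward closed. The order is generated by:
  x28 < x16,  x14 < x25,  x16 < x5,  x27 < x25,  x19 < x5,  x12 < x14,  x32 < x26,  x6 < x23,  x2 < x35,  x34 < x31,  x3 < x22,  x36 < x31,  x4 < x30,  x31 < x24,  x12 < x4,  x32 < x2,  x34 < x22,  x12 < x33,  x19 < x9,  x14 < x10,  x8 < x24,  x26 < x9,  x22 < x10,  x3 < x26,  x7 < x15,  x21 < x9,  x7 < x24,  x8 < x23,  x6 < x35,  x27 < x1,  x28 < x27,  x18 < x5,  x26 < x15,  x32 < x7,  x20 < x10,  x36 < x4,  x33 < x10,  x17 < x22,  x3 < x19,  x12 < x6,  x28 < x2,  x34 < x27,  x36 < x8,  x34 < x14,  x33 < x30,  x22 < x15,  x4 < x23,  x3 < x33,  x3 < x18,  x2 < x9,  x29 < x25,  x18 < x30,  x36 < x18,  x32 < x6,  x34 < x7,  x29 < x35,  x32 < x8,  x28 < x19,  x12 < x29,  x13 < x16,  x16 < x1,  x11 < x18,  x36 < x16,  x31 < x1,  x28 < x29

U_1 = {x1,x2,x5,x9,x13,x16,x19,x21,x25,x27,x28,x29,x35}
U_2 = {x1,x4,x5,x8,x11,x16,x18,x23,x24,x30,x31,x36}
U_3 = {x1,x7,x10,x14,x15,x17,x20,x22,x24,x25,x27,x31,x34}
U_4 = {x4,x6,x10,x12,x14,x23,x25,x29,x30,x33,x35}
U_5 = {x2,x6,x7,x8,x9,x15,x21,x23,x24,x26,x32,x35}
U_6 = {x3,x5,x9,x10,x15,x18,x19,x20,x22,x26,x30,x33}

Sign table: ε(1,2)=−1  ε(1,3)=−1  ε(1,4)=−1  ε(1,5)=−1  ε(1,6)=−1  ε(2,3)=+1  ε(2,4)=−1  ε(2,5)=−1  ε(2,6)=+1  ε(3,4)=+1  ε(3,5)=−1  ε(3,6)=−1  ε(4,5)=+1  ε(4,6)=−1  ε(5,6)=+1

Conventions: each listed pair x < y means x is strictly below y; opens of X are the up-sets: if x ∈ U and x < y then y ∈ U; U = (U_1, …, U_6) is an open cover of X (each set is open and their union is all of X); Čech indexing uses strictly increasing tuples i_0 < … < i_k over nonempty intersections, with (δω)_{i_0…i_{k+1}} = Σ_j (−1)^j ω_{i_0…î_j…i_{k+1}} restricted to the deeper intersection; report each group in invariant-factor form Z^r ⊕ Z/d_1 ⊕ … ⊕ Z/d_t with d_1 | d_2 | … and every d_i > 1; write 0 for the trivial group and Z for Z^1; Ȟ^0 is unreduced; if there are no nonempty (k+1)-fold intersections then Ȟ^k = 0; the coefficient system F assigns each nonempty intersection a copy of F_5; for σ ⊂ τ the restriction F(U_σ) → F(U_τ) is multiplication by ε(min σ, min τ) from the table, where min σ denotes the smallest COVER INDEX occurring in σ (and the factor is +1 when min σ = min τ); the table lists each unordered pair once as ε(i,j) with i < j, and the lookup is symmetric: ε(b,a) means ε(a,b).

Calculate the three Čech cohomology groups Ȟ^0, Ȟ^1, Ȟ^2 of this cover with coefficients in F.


intersection data:
  U12={x1,x5,x16} U13={x1,x25,x27} U14={x25,x29,x35} U15={x2,x9,x21,x35} U16={x5,x9,x19} U23={x1,x24,x31} U24={x4,x23,x30} U25={x8,x23,x24} U26={x5,x18,x30} U34={x10,x14,x25} U35={x7,x15,x24} U36={x10,x15,x20,x22} U45={x6,x23,x35} U46={x10,x30,x33} U56={x9,x15,x26}
  U123={x1} U126={x5} U134={x25} U145={x35} U156={x9} U235={x24} U245={x23} U246={x30} U346={x10} U356={x15}
C dims 6,15,10; δ0: rk_F5 6; δ1: rk_F5 9
Ȟ^0 = (6 − 6) − 0 = 0, so Ȟ^0 ≅ 0
Ȟ^1 = (15 − 9) − 6 = 0, so Ȟ^1 ≅ 0
Ȟ^2 = (10 − 0) − 9 = 1, so Ȟ^2 ≅ Z/5

Ȟ^0(U;F) ≅ 0; Ȟ^1(U;F) ≅ 0; Ȟ^2(U;F) ≅ Z/5
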